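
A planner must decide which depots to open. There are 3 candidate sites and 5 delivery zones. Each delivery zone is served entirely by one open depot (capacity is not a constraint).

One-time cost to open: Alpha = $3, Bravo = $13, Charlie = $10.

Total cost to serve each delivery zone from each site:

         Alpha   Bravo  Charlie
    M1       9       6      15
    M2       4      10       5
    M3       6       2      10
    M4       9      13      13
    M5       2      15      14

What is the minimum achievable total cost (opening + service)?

Minimum total cost: 33

For any fixed open set, each delivery zone goes to its cheapest open site; total = fixed + service.
{Alpha}: M1→Alpha 9, M2→Alpha 4, M3→Alpha 6, M4→Alpha 9, M5→Alpha 2. Service 30; fixed 3; total 33.
{Alpha, Bravo}: service 23 + fixed 16 = 39
{Alpha, Charlie}: M1→Alpha 9, M2→Alpha 4, M3→Alpha 6, M4→Alpha 9, M5→Alpha 2. Service 30; fixed 13; total 43.
{Alpha, Bravo, Charlie}: service 23 + fixed 26 = 49
No other subset beats 33.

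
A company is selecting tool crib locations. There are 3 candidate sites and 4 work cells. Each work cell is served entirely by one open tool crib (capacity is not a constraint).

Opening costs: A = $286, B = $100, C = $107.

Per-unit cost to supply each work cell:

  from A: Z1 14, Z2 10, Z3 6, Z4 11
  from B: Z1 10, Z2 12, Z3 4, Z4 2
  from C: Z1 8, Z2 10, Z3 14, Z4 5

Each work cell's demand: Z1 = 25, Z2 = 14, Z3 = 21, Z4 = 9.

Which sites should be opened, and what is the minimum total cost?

For any fixed open set, each work cell goes to its cheapest open site; total = fixed + service.
{B}: Z1→B 10·25=250, Z2→B 12·14=168, Z3→B 4·21=84, Z4→B 2·9=18. Service 520; fixed 100; total 620.
{B, C}: Z1→C 8·25=200, Z2→C 10·14=140, Z3→B 4·21=84, Z4→B 2·9=18. Service 442; fixed 207; total 649.
{C}: service 679 + fixed 107 = 786
{A, B, C}: service 442 + fixed 493 = 935
(All 7 nonempty subsets were checked; B only is lowest.)

Open B only; minimum total cost 620.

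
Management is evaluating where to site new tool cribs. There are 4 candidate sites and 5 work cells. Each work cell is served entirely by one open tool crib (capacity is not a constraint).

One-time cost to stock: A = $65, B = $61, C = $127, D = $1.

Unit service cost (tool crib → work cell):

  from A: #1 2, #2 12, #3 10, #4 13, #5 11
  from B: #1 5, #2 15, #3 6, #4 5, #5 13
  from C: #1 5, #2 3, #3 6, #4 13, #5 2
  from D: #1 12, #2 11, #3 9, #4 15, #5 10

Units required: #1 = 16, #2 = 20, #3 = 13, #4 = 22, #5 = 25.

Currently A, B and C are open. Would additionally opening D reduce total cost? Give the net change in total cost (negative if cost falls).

No — net change +1 (cost rises by 1).

Current service cost with {A, B, C}: 330.
Adding D: each work cell re-picks its cheapest; new service cost 330, saving 0.
Extra fixed cost: 1. Net change = 1 − 0 = 1.
(Totals: 583 → 584.)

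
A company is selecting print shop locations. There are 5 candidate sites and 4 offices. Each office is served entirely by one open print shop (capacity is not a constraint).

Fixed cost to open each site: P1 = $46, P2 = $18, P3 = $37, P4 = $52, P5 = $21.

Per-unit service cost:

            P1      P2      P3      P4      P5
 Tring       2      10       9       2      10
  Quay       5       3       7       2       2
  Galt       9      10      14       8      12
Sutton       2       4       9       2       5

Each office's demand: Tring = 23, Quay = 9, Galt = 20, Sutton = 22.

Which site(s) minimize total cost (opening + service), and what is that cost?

Open P4 only; minimum total cost 320.

For any fixed open set, each office goes to its cheapest open site; total = fixed + service.
{P4}: Tring→P4 2·23=46, Quay→P4 2·9=18, Galt→P4 8·20=160, Sutton→P4 2·22=44. Service 268; fixed 52; total 320.
{P2, P4}: service 268 + fixed 70 = 338
{P4, P5}: service 268 + fixed 73 = 341
{P1, P2, P3, P4, P5}: service 268 + fixed 174 = 442
No other subset beats 320.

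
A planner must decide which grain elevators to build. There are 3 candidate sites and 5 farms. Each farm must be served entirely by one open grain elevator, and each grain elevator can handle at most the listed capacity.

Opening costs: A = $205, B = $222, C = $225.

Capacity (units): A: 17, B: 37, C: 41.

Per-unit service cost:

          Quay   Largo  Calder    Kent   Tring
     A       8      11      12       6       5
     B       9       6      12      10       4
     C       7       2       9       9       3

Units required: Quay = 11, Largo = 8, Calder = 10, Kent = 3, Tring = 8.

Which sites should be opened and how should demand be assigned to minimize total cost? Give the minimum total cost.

Minimum total cost: 459

Open {C}: Quay→C 7·11=77, Largo→C 2·8=16, Calder→C 9·10=90, Kent→C 9·3=27, Tring→C 3·8=24.
Loads: C carries 40/41. Service 234; fixed 225; total 459.
Next best feasible plan costs 655.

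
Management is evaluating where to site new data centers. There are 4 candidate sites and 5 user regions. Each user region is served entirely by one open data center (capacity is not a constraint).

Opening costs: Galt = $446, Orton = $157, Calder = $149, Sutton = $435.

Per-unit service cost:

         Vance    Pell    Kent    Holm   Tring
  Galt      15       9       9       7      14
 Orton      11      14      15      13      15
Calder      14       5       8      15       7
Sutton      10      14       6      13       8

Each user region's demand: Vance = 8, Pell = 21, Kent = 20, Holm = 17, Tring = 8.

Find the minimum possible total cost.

For any fixed open set, each user region goes to its cheapest open site; total = fixed + service.
{Calder}: Vance→Calder 14·8=112, Pell→Calder 5·21=105, Kent→Calder 8·20=160, Holm→Calder 15·17=255, Tring→Calder 7·8=56. Service 688; fixed 149; total 837.
{Orton, Calder}: service 630 + fixed 306 = 936
{Galt, Calder}: service 552 + fixed 595 = 1147
{Galt, Orton, Calder, Sutton}: Vance→Sutton 10·8=80, Pell→Calder 5·21=105, Kent→Sutton 6·20=120, Holm→Galt 7·17=119, Tring→Calder 7·8=56. Service 480; fixed 1187; total 1667.
No other subset beats 837.

Minimum total cost: 837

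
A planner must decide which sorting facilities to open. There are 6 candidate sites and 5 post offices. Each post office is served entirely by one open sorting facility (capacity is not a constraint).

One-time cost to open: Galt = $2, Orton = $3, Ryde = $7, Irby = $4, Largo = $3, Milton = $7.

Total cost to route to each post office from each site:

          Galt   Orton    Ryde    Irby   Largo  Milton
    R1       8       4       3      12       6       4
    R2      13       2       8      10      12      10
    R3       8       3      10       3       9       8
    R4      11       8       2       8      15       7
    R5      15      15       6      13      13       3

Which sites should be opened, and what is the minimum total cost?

Open Orton and Ryde; minimum total cost 26.

For any fixed open set, each post office goes to its cheapest open site; total = fixed + service.
{Orton, Ryde}: R1→Ryde 3, R2→Orton 2, R3→Orton 3, R4→Ryde 2, R5→Ryde 6. Service 16; fixed 10; total 26.
{Galt, Orton, Ryde}: R1→Ryde 3, R2→Orton 2, R3→Orton 3, R4→Ryde 2, R5→Ryde 6. Service 16; fixed 12; total 28.
{Orton, Ryde, Largo}: service 16 + fixed 13 = 29
{Galt, Orton, Ryde, Irby, Largo, Milton}: service 13 + fixed 26 = 39
No other subset beats 26.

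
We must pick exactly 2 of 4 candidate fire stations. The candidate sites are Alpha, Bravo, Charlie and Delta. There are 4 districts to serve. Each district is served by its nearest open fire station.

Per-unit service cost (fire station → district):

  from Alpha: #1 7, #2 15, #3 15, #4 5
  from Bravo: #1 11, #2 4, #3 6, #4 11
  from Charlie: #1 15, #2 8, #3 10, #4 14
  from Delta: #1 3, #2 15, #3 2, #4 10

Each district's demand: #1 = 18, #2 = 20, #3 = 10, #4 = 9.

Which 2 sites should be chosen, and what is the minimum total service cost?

Choose Bravo and Delta; total service cost 244.

With exactly 2 open, each district uses its cheapest among the chosen.
{Bravo, Delta}: #1→Delta 3·18=54, #2→Bravo 4·20=80, #3→Delta 2·10=20, #4→Delta 10·9=90. Service cost 244.
{Alpha, Bravo}: service cost 311
{Charlie, Delta}: service cost 324
Among all 6 size-2 choices, {Bravo, Delta} is lowest.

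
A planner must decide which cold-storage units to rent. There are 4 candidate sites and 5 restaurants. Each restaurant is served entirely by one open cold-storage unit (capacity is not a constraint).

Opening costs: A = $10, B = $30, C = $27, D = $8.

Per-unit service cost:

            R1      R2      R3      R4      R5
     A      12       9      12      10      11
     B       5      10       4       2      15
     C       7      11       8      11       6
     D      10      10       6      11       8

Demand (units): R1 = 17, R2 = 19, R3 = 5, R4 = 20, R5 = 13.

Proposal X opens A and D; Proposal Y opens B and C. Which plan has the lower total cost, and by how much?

Proposal X: {A, D}: R1→D 10·17=170, R2→A 9·19=171, R3→D 6·5=30, R4→A 10·20=200, R5→D 8·13=104. Service 675; fixed 18; total 693.
Proposal Y: {B, C}: R1→B 5·17=85, R2→B 10·19=190, R3→B 4·5=20, R4→B 2·20=40, R5→C 6·13=78. Service 413; fixed 57; total 470.
Difference: |693 − 470| = 223.

Proposal Y is cheaper by 223.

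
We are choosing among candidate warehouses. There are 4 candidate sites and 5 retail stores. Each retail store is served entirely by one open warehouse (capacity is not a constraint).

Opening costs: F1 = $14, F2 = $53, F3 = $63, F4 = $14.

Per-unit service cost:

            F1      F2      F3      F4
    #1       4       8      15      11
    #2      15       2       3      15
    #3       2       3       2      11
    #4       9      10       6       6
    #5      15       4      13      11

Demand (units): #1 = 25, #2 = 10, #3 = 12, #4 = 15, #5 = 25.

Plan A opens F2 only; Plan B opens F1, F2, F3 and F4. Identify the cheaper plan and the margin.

Plan A: {F2}: #1→F2 8·25=200, #2→F2 2·10=20, #3→F2 3·12=36, #4→F2 10·15=150, #5→F2 4·25=100. Service 506; fixed 53; total 559.
Plan B: {F1, F2, F3, F4}: #1→F1 4·25=100, #2→F2 2·10=20, #3→F1 2·12=24, #4→F3 6·15=90, #5→F2 4·25=100. Service 334; fixed 144; total 478.
Difference: |559 − 478| = 81.

Plan B is cheaper by 81.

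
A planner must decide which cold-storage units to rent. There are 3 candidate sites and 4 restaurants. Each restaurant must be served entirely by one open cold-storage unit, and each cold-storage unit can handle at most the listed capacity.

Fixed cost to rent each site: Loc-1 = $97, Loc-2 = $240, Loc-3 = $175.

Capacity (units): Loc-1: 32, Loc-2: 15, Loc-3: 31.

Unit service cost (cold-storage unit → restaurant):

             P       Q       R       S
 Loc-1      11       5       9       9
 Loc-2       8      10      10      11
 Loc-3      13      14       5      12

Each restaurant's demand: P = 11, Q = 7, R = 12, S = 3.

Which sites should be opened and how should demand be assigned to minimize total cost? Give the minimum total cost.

Minimum total cost: 515

Open {Loc-1, Loc-3}: P→Loc-1 11·11=121, Q→Loc-1 5·7=35, R→Loc-3 5·12=60, S→Loc-1 9·3=27.
Loads: Loc-1 carries 21/32, Loc-3 carries 12/31. Service 243; fixed 272; total 515.
Next best feasible plan costs 524.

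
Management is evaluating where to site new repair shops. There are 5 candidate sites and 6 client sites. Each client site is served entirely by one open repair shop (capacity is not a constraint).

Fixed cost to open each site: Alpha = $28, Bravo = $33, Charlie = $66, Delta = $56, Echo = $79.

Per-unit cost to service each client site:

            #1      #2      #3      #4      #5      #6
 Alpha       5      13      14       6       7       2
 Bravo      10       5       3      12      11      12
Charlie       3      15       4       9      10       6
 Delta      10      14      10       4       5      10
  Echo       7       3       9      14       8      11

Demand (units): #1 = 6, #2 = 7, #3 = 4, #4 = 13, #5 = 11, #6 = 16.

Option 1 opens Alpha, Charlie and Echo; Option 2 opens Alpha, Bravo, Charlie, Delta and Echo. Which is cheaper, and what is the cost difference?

Option 1: {Alpha, Charlie, Echo}: #1→Charlie 3·6=18, #2→Echo 3·7=21, #3→Charlie 4·4=16, #4→Alpha 6·13=78, #5→Alpha 7·11=77, #6→Alpha 2·16=32. Service 242; fixed 173; total 415.
Option 2: {Alpha, Bravo, Charlie, Delta, Echo}: #1→Charlie 3·6=18, #2→Echo 3·7=21, #3→Bravo 3·4=12, #4→Delta 4·13=52, #5→Delta 5·11=55, #6→Alpha 2·16=32. Service 190; fixed 262; total 452.
Difference: |415 − 452| = 37.

Option 1 is cheaper by 37.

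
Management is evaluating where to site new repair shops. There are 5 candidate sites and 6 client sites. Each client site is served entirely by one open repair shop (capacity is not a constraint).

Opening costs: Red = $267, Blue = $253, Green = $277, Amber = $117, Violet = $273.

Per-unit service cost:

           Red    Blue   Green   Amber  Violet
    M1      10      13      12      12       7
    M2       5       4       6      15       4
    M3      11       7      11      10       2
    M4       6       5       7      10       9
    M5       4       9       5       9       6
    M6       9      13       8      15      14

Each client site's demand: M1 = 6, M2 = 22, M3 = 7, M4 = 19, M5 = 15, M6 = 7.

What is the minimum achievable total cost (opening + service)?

For any fixed open set, each client site goes to its cheapest open site; total = fixed + service.
{Red}: M1→Red 10·6=60, M2→Red 5·22=110, M3→Red 11·7=77, M4→Red 6·19=114, M5→Red 4·15=60, M6→Red 9·7=63. Service 484; fixed 267; total 751.
{Violet}: service 503 + fixed 273 = 776
{Blue}: service 536 + fixed 253 = 789
{Red, Blue, Green, Amber, Violet}: service 355 + fixed 1187 = 1542
No other subset beats 751.

Minimum total cost: 751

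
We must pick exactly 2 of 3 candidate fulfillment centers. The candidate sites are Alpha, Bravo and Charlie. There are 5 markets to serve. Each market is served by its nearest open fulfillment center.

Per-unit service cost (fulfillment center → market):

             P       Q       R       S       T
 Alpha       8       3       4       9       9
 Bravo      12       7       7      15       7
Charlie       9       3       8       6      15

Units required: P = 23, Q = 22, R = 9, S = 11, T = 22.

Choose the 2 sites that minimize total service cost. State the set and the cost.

With exactly 2 open, each market uses its cheapest among the chosen.
{Alpha, Bravo}: P→Alpha 8·23=184, Q→Alpha 3·22=66, R→Alpha 4·9=36, S→Alpha 9·11=99, T→Bravo 7·22=154. Service cost 539.
{Alpha, Charlie}: service cost 550
{Bravo, Charlie}: service cost 556
Among all 3 size-2 choices, {Alpha, Bravo} is lowest.

Choose Alpha and Bravo; total service cost 539.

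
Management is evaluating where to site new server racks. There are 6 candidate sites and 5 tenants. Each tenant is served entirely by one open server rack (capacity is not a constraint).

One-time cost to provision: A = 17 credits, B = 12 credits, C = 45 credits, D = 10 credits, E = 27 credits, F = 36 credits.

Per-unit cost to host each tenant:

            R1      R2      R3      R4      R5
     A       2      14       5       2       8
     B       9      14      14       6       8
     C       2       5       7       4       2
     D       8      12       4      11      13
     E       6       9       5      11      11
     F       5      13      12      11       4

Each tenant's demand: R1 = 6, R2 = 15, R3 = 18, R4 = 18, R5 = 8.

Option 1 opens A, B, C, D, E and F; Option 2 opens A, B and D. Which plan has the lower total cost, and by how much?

Option 1 is cheaper by 45.

Option 1: {A, B, C, D, E, F}: R1→A 2·6=12, R2→C 5·15=75, R3→D 4·18=72, R4→A 2·18=36, R5→C 2·8=16. Service 211; fixed 147; total 358.
Option 2: {A, B, D}: R1→A 2·6=12, R2→D 12·15=180, R3→D 4·18=72, R4→A 2·18=36, R5→A 8·8=64. Service 364; fixed 39; total 403.
Difference: |358 − 403| = 45.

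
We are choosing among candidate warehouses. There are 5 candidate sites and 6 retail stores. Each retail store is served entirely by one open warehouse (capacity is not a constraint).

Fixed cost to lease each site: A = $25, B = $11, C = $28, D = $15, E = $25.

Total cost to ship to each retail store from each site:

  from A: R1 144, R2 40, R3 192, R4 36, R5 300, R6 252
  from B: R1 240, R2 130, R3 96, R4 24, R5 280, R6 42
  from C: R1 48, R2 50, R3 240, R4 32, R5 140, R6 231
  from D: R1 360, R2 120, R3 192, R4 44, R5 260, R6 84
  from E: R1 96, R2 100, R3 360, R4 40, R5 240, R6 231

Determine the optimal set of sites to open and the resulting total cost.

Open B and C; minimum total cost 439.

For any fixed open set, each retail store goes to its cheapest open site; total = fixed + service.
{B, C}: R1→C 48, R2→C 50, R3→B 96, R4→B 24, R5→C 140, R6→B 42. Service 400; fixed 39; total 439.
{A, B, C}: R1→C 48, R2→A 40, R3→B 96, R4→B 24, R5→C 140, R6→B 42. Service 390; fixed 64; total 454.
{B, C, D}: service 400 + fixed 54 = 454
{A, B, C, D, E}: service 390 + fixed 104 = 494
No other subset beats 439.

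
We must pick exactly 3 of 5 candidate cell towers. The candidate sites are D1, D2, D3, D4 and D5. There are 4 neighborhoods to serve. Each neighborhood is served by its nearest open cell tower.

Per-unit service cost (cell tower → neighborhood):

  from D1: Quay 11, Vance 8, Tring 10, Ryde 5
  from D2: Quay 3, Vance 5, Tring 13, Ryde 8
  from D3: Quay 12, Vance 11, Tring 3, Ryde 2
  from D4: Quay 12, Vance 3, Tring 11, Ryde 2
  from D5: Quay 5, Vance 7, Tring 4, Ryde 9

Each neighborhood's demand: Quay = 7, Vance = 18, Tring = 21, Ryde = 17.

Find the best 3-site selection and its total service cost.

With exactly 3 open, each neighborhood uses its cheapest among the chosen.
{D2, D3, D4}: Quay→D2 3·7=21, Vance→D4 3·18=54, Tring→D3 3·21=63, Ryde→D3 2·17=34. Service cost 172.
{D3, D4, D5}: service cost 186
{D2, D4, D5}: service cost 193
Among all 10 size-3 choices, {D2, D3, D4} is lowest.

Choose D2, D3 and D4; total service cost 172.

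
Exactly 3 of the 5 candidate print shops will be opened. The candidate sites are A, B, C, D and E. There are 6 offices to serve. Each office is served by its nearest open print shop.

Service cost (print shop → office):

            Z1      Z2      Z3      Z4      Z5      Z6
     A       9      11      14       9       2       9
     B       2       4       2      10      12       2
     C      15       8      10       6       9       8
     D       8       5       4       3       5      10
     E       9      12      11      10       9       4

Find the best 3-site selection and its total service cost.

Choose A, B and D; total service cost 15.

With exactly 3 open, each office uses its cheapest among the chosen.
{A, B, D}: Z1→B 2, Z2→B 4, Z3→B 2, Z4→D 3, Z5→A 2, Z6→B 2. Service cost 15.
{A, B, C}: service cost 18
{B, C, D}: service cost 18
Among all 10 size-3 choices, {A, B, D} is lowest.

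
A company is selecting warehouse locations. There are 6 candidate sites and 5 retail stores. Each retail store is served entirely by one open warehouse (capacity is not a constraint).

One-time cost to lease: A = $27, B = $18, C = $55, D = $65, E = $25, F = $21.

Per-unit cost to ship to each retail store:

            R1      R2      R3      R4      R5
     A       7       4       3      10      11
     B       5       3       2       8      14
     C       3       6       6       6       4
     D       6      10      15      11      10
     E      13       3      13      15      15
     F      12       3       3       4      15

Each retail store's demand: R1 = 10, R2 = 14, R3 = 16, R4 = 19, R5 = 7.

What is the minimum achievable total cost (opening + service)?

For any fixed open set, each retail store goes to its cheapest open site; total = fixed + service.
{C, F}: R1→C 3·10=30, R2→F 3·14=42, R3→F 3·16=48, R4→F 4·19=76, R5→C 4·7=28. Service 224; fixed 76; total 300.
{B, C, F}: R1→C 3·10=30, R2→B 3·14=42, R3→B 2·16=32, R4→F 4·19=76, R5→C 4·7=28. Service 208; fixed 94; total 302.
{B, C}: service 246 + fixed 73 = 319
{A, B, C, D, E, F}: service 208 + fixed 211 = 419
No other subset beats 300.

Minimum total cost: 300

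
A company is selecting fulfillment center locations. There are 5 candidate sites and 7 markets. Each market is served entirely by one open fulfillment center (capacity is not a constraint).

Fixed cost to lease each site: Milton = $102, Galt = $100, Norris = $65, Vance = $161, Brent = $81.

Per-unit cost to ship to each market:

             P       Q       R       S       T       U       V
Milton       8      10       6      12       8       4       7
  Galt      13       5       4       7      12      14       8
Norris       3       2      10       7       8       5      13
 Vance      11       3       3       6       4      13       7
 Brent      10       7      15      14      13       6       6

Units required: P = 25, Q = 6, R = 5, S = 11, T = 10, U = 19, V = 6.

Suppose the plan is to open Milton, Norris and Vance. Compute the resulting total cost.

Total cost: 654

Each market is assigned to its cheapest site among the open ones.
{Milton, Norris, Vance}: P→Norris 3·25=75, Q→Norris 2·6=12, R→Vance 3·5=15, S→Vance 6·11=66, T→Vance 4·10=40, U→Milton 4·19=76, V→Milton 7·6=42. Service 326; fixed 328; total 654.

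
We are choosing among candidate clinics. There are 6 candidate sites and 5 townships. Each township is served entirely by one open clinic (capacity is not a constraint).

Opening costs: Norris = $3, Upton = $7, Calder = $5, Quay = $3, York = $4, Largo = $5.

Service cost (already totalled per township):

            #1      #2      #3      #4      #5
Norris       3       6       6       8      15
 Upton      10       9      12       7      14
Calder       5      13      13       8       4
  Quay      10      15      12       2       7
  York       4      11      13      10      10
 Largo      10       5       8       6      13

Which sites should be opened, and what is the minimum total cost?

Open Norris and Quay; minimum total cost 30.

For any fixed open set, each township goes to its cheapest open site; total = fixed + service.
{Norris, Quay}: #1→Norris 3, #2→Norris 6, #3→Norris 6, #4→Quay 2, #5→Quay 7. Service 24; fixed 6; total 30.
{Norris, Calder, Quay}: #1→Norris 3, #2→Norris 6, #3→Norris 6, #4→Quay 2, #5→Calder 4. Service 21; fixed 11; total 32.
{Norris, Quay, York}: #1→Norris 3, #2→Norris 6, #3→Norris 6, #4→Quay 2, #5→Quay 7. Service 24; fixed 10; total 34.
{Norris, Upton, Calder, Quay, York, Largo}: service 20 + fixed 27 = 47
No other subset beats 30.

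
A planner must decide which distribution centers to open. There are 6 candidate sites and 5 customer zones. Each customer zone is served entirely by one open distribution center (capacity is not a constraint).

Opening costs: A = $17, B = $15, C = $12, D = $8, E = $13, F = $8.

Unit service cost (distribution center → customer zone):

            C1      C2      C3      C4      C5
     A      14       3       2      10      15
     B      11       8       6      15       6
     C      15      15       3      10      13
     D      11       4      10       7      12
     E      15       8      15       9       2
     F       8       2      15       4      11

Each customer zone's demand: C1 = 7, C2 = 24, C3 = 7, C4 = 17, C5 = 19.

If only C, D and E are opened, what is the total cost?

Each customer zone is assigned to its cheapest site among the open ones.
{C, D, E}: C1→D 11·7=77, C2→D 4·24=96, C3→C 3·7=21, C4→D 7·17=119, C5→E 2·19=38. Service 351; fixed 33; total 384.

Total cost: 384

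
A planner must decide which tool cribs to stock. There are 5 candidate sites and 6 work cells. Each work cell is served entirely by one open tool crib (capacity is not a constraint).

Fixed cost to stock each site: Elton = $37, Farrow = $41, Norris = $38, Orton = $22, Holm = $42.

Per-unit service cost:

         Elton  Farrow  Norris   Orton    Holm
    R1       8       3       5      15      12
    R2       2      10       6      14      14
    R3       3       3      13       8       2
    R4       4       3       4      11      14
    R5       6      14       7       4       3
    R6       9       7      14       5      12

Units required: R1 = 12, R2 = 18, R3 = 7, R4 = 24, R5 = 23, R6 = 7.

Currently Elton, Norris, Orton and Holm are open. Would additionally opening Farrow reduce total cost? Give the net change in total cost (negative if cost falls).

Current service cost with {Elton, Norris, Orton, Holm}: 310.
Adding Farrow: each work cell re-picks its cheapest; new service cost 262, saving 48.
Extra fixed cost: 41. Net change = 41 − 48 = -7.
(Totals: 449 → 442.)

Yes — net change −7 (cost falls by 7).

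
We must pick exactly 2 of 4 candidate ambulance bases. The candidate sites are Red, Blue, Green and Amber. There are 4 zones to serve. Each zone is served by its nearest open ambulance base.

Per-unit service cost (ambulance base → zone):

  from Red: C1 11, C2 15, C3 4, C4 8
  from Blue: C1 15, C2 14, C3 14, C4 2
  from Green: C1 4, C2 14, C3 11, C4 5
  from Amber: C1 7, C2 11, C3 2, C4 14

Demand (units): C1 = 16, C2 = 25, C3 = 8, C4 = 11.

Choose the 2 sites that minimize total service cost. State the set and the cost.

Choose Green and Amber; total service cost 410.

With exactly 2 open, each zone uses its cheapest among the chosen.
{Green, Amber}: C1→Green 4·16=64, C2→Amber 11·25=275, C3→Amber 2·8=16, C4→Green 5·11=55. Service cost 410.
{Blue, Amber}: service cost 425
{Red, Amber}: service cost 491
Among all 6 size-2 choices, {Green, Amber} is lowest.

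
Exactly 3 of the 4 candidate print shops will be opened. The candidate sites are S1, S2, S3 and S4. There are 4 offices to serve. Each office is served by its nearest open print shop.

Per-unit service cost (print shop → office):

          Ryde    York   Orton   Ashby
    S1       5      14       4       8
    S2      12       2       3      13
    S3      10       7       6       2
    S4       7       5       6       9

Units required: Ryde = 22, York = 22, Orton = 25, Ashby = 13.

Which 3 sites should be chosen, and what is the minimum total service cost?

Choose S1, S2 and S3; total service cost 255.

With exactly 3 open, each office uses its cheapest among the chosen.
{S1, S2, S3}: Ryde→S1 5·22=110, York→S2 2·22=44, Orton→S2 3·25=75, Ashby→S3 2·13=26. Service cost 255.
{S2, S3, S4}: service cost 299
{S1, S2, S4}: service cost 333
Among all 4 size-3 choices, {S1, S2, S3} is lowest.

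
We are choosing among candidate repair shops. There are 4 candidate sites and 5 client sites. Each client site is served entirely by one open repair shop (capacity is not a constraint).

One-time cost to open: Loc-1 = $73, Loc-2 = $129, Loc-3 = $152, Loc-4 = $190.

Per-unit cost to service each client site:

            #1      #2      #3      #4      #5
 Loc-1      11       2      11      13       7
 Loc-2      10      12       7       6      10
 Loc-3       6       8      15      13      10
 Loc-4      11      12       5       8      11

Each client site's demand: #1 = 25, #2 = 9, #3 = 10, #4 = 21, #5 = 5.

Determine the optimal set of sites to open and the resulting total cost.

Open Loc-1 and Loc-2; minimum total cost 701.

For any fixed open set, each client site goes to its cheapest open site; total = fixed + service.
{Loc-1, Loc-2}: #1→Loc-2 10·25=250, #2→Loc-1 2·9=18, #3→Loc-2 7·10=70, #4→Loc-2 6·21=126, #5→Loc-1 7·5=35. Service 499; fixed 202; total 701.
{Loc-2}: service 604 + fixed 129 = 733
{Loc-2, Loc-3}: service 468 + fixed 281 = 749
{Loc-1, Loc-2, Loc-3, Loc-4}: service 379 + fixed 544 = 923
(All 15 nonempty subsets were checked; Loc-1 and Loc-2 is lowest.)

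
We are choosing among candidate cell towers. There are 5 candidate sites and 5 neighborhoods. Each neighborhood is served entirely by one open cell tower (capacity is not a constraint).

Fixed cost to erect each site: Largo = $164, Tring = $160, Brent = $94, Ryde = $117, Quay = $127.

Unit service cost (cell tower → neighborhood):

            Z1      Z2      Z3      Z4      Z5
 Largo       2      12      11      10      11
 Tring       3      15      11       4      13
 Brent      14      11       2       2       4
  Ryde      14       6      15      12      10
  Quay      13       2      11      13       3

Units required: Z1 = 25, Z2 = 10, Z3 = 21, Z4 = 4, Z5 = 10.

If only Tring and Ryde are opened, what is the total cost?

Total cost: 759

Each neighborhood is assigned to its cheapest site among the open ones.
{Tring, Ryde}: Z1→Tring 3·25=75, Z2→Ryde 6·10=60, Z3→Tring 11·21=231, Z4→Tring 4·4=16, Z5→Ryde 10·10=100. Service 482; fixed 277; total 759.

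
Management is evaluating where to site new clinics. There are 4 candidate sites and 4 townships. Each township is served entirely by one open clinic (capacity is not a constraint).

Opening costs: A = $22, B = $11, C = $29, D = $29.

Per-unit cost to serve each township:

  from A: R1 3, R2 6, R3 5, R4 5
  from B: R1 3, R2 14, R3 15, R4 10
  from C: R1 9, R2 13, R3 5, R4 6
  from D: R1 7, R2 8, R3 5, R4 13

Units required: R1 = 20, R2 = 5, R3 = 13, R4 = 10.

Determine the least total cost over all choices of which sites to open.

Minimum total cost: 227

For any fixed open set, each township goes to its cheapest open site; total = fixed + service.
{A}: R1→A 3·20=60, R2→A 6·5=30, R3→A 5·13=65, R4→A 5·10=50. Service 205; fixed 22; total 227.
{A, B}: service 205 + fixed 33 = 238
{A, C}: R1→A 3·20=60, R2→A 6·5=30, R3→A 5·13=65, R4→A 5·10=50. Service 205; fixed 51; total 256.
{A, B, C, D}: service 205 + fixed 91 = 296
(All 15 nonempty subsets were checked; A only is lowest.)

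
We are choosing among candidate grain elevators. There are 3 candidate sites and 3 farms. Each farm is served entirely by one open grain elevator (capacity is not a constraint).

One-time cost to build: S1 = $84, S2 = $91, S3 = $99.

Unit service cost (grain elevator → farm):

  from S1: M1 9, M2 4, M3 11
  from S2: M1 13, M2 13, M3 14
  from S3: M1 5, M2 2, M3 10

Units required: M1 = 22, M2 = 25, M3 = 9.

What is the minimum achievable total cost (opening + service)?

Minimum total cost: 349

For any fixed open set, each farm goes to its cheapest open site; total = fixed + service.
{S3}: M1→S3 5·22=110, M2→S3 2·25=50, M3→S3 10·9=90. Service 250; fixed 99; total 349.
{S1, S3}: service 250 + fixed 183 = 433
{S2, S3}: service 250 + fixed 190 = 440
{S1, S2, S3}: M1→S3 5·22=110, M2→S3 2·25=50, M3→S3 10·9=90. Service 250; fixed 274; total 524.
(All 7 nonempty subsets were checked; S3 only is lowest.)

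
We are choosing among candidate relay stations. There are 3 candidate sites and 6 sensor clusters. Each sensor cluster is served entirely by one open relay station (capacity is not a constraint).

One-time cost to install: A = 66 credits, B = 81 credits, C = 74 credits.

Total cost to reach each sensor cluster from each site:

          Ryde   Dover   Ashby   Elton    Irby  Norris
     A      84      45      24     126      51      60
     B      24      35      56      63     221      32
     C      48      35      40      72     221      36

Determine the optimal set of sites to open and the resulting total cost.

Open A and B; minimum total cost 376.

For any fixed open set, each sensor cluster goes to its cheapest open site; total = fixed + service.
{A, B}: Ryde→B 24, Dover→B 35, Ashby→A 24, Elton→B 63, Irby→A 51, Norris→B 32. Service 229; fixed 147; total 376.
{A, C}: Ryde→C 48, Dover→C 35, Ashby→A 24, Elton→C 72, Irby→A 51, Norris→C 36. Service 266; fixed 140; total 406.
{A, B, C}: service 229 + fixed 221 = 450
{A}: service 390 + fixed 66 = 456
(All 7 nonempty subsets were checked; A and B is lowest.)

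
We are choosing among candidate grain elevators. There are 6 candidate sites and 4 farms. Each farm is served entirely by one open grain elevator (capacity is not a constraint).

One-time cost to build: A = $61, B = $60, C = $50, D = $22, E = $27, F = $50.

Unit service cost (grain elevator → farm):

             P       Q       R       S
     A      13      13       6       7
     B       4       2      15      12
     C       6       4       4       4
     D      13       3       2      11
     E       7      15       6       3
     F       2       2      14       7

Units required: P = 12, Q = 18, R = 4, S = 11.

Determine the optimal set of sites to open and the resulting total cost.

For any fixed open set, each farm goes to its cheapest open site; total = fixed + service.
{E, F}: P→F 2·12=24, Q→F 2·18=36, R→E 6·4=24, S→E 3·11=33. Service 117; fixed 77; total 194.
{D, E, F}: service 101 + fixed 99 = 200
{D, F}: service 145 + fixed 72 = 217
{A, B, C, D, E, F}: service 101 + fixed 270 = 371
No other subset beats 194.

Open E and F; minimum total cost 194.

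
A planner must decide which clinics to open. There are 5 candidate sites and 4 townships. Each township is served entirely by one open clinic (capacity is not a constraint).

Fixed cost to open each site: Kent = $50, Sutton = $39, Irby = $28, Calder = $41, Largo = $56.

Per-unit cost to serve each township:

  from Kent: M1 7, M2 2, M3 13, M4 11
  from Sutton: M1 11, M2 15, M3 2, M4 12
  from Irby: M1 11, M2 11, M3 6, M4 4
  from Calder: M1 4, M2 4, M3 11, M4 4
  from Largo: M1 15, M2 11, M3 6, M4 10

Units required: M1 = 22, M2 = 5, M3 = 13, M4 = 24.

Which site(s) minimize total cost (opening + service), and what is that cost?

For any fixed open set, each township goes to its cheapest open site; total = fixed + service.
{Sutton, Calder}: M1→Calder 4·22=88, M2→Calder 4·5=20, M3→Sutton 2·13=26, M4→Calder 4·24=96. Service 230; fixed 80; total 310.
{Sutton, Irby, Calder}: service 230 + fixed 108 = 338
{Kent, Sutton, Calder}: M1→Calder 4·22=88, M2→Kent 2·5=10, M3→Sutton 2·13=26, M4→Calder 4·24=96. Service 220; fixed 130; total 350.
{Kent, Sutton, Irby, Calder, Largo}: service 220 + fixed 214 = 434
No other subset beats 310.

Open Sutton and Calder; minimum total cost 310.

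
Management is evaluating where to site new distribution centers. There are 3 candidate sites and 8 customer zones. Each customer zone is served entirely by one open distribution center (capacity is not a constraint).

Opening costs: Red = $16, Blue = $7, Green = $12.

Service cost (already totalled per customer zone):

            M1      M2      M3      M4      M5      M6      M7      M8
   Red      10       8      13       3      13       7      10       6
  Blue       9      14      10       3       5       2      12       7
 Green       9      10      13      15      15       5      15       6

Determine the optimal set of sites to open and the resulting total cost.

Open Blue only; minimum total cost 69.

For any fixed open set, each customer zone goes to its cheapest open site; total = fixed + service.
{Blue}: M1→Blue 9, M2→Blue 14, M3→Blue 10, M4→Blue 3, M5→Blue 5, M6→Blue 2, M7→Blue 12, M8→Blue 7. Service 62; fixed 7; total 69.
{Red, Blue}: M1→Blue 9, M2→Red 8, M3→Blue 10, M4→Red 3, M5→Blue 5, M6→Blue 2, M7→Red 10, M8→Red 6. Service 53; fixed 23; total 76.
{Blue, Green}: service 57 + fixed 19 = 76
{Red, Blue, Green}: service 53 + fixed 35 = 88
No other subset beats 69.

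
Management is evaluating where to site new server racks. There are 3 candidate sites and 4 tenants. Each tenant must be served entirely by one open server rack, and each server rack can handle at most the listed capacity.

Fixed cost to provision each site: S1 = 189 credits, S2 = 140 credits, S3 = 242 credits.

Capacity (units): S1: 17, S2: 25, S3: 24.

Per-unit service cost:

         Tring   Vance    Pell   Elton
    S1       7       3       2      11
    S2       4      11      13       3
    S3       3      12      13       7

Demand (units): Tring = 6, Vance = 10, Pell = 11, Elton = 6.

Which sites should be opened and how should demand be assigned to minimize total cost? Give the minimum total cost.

Open {S1, S2}: Tring→S2 4·6=24, Vance→S2 11·10=110, Pell→S1 2·11=22, Elton→S2 3·6=18.
Loads: S1 carries 11/17, S2 carries 22/25. Service 174; fixed 329; total 503.
Next best feasible plan costs 521.

Minimum total cost: 503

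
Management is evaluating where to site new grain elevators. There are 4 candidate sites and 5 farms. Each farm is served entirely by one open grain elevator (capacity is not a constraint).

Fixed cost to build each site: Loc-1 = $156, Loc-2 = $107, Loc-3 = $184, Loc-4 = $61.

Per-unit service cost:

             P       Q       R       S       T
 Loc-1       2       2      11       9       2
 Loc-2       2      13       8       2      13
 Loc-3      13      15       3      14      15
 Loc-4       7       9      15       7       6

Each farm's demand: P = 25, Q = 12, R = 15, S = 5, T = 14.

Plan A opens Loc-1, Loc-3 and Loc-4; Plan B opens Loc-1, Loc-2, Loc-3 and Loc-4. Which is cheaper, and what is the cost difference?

Plan A: {Loc-1, Loc-3, Loc-4}: P→Loc-1 2·25=50, Q→Loc-1 2·12=24, R→Loc-3 3·15=45, S→Loc-4 7·5=35, T→Loc-1 2·14=28. Service 182; fixed 401; total 583.
Plan B: {Loc-1, Loc-2, Loc-3, Loc-4}: P→Loc-1 2·25=50, Q→Loc-1 2·12=24, R→Loc-3 3·15=45, S→Loc-2 2·5=10, T→Loc-1 2·14=28. Service 157; fixed 508; total 665.
Difference: |583 − 665| = 82.

Plan A is cheaper by 82.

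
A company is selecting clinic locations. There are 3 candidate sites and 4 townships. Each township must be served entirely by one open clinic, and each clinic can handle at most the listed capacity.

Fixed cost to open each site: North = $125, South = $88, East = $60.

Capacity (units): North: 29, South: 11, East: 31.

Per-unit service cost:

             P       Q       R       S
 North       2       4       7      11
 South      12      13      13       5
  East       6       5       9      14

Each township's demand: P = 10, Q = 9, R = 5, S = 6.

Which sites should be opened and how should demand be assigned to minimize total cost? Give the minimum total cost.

Open {East}: P→East 6·10=60, Q→East 5·9=45, R→East 9·5=45, S→East 14·6=84.
Loads: East carries 30/31. Service 234; fixed 60; total 294.
Next best feasible plan costs 328.

Minimum total cost: 294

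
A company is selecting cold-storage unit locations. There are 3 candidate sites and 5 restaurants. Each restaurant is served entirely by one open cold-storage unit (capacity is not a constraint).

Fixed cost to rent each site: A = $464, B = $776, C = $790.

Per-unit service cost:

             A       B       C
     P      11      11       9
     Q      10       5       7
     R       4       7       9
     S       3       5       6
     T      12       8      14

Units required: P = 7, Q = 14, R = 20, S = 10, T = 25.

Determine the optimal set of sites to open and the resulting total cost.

For any fixed open set, each restaurant goes to its cheapest open site; total = fixed + service.
{A}: P→A 11·7=77, Q→A 10·14=140, R→A 4·20=80, S→A 3·10=30, T→A 12·25=300. Service 627; fixed 464; total 1091.
{B}: service 537 + fixed 776 = 1313
{C}: service 751 + fixed 790 = 1541
{A, B, C}: P→C 9·7=63, Q→B 5·14=70, R→A 4·20=80, S→A 3·10=30, T→B 8·25=200. Service 443; fixed 2030; total 2473.
No other subset beats 1091.

Open A only; minimum total cost 1091.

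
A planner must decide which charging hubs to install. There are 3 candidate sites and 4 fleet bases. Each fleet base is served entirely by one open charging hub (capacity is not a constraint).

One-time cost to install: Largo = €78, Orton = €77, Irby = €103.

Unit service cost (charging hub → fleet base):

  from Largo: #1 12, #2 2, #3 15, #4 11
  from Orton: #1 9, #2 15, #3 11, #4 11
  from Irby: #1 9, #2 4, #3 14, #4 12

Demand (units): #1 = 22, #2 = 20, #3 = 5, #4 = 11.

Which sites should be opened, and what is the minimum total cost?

Open Largo and Orton; minimum total cost 569.

For any fixed open set, each fleet base goes to its cheapest open site; total = fixed + service.
{Largo, Orton}: #1→Orton 9·22=198, #2→Largo 2·20=40, #3→Orton 11·5=55, #4→Largo 11·11=121. Service 414; fixed 155; total 569.
{Largo}: #1→Largo 12·22=264, #2→Largo 2·20=40, #3→Largo 15·5=75, #4→Largo 11·11=121. Service 500; fixed 78; total 578.
{Irby}: service 480 + fixed 103 = 583
{Largo, Orton, Irby}: service 414 + fixed 258 = 672
No other subset beats 569.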